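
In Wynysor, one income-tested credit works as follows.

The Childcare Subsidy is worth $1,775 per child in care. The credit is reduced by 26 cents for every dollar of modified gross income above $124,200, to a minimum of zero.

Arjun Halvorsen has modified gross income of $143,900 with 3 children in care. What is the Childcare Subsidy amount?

Childcare Subsidy: base = 3 × $1,775 = $5,325. 26% of the $19,700 excess over $124,200 is $5,122; credit = $5,325 − $5,122 = $203.

$203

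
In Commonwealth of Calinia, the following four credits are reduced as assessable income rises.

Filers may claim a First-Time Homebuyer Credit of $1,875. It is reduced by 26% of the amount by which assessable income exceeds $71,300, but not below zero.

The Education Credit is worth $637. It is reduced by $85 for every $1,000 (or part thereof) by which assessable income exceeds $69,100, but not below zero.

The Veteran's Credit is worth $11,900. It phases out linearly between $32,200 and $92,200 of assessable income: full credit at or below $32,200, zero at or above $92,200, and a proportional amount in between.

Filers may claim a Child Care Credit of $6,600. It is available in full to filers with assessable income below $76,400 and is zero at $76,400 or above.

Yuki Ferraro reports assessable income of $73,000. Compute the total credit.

$12,138

First-Time Homebuyer Credit: 26% of the $1,700 excess over $71,300 is $442; credit = $1,875 − $442 = $1,433.
Education Credit: income exceeds $69,100 by $3,900, which is 4 full-or-partial $1,000 increments; reduction = 4 × $85 = $340, leaving $297.
Veteran's Credit: $73,000 is $40,800 into a $60,000 phase-out range, leaving 19,200/60,000 of the credit: $11,900 × 19,200/60,000 = $3,808.
Child Care Credit: $73,000 is below the $76,400 cutoff, so the full $6,600 applies.
Total: $1,433 + $297 + $3,808 + $6,600 = $12,138.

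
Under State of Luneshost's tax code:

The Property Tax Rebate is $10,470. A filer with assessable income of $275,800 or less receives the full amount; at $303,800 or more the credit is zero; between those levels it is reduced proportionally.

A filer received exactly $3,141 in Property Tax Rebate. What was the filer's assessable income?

$3,141 is 3,141/10,470 of the full $10,470, so 7,329/10,470 of the $28,000 range has been used: income = $275,800 + $28,000 × 7,329/10,470 = $295,400.

$295,400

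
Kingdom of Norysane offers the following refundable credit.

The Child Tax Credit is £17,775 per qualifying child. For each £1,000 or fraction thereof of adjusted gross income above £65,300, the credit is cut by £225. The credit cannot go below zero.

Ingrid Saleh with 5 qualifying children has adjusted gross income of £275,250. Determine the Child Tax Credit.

Child Tax Credit: base = 5 × £17,775 = £88,875. income exceeds £65,300 by £209,950, which is 210 full-or-partial £1,000 increments; reduction = 210 × £225 = £47,250, leaving £41,625.

£41,625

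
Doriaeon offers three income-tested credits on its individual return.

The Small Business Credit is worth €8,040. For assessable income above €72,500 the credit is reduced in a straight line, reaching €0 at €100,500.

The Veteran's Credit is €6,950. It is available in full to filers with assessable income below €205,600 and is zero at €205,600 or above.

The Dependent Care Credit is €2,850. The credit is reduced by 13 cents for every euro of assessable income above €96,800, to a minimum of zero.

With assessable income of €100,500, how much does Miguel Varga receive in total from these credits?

Small Business Credit: €100,500 is at or above €100,500, so the credit is €0.
Veteran's Credit: €100,500 is below the €205,600 cutoff, so the full €6,950 applies.
Dependent Care Credit: 13% of the €3,700 excess over €96,800 is €481; credit = €2,850 − €481 = €2,369.
Total: €0 + €6,950 + €2,369 = €9,319.

€9,319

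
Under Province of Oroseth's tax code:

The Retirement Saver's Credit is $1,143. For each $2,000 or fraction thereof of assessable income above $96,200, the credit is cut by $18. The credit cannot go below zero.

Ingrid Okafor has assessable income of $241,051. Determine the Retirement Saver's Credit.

$0

Retirement Saver's Credit: income exceeds $96,200 by $144,851 → 73 increments × $18 = $1,314 ≥ base, so the credit is $0.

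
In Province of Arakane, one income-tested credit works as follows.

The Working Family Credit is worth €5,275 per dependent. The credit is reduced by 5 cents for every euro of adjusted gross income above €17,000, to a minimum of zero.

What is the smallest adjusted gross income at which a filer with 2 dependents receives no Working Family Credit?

€228,000

Full credit = 2 × €5,275 = €10,550.
The credit falls by 5% of each euro above €17,000, so it reaches zero when the excess is €10,550 / 5% = €211,000: income = €17,000 + €211,000 = €228,000.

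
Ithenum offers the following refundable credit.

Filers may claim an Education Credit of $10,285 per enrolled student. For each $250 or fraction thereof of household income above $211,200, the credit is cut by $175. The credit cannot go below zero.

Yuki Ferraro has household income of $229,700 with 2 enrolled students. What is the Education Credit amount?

$7,620

Education Credit: base = 2 × $10,285 = $20,570. income exceeds $211,200 by $18,500, which is 74 full-or-partial $250 increments; reduction = 74 × $175 = $12,950, leaving $7,620.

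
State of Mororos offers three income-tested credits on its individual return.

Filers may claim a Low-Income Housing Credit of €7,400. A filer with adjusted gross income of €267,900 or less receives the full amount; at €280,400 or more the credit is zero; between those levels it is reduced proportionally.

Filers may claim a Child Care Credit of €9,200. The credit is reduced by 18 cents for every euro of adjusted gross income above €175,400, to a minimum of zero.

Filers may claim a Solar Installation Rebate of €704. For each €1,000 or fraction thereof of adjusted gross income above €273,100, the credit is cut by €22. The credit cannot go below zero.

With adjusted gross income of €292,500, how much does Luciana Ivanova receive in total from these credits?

Low-Income Housing Credit: €292,500 is at or above €280,400, so the credit is €0.
Child Care Credit: 18% of the €117,100 excess over €175,400 is €21,078 ≥ base, so the credit is €0.
Solar Installation Rebate: income exceeds €273,100 by €19,400, which is 20 full-or-partial €1,000 increments; reduction = 20 × €22 = €440, leaving €264.
Total: €0 + €0 + €264 = €264.

€264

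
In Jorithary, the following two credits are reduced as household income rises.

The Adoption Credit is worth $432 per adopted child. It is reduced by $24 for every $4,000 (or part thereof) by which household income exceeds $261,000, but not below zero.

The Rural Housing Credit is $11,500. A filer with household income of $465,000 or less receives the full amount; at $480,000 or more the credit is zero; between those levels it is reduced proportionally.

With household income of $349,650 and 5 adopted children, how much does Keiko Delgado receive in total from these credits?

Adoption Credit: base = 5 × $432 = $2,160. income exceeds $261,000 by $88,650, which is 23 full-or-partial $4,000 increments; reduction = 23 × $24 = $552, leaving $1,608.
Rural Housing Credit: $349,650 is at or below the $465,000 threshold, so the full $11,500 applies.
Total: $1,608 + $11,500 = $13,108.

$13,108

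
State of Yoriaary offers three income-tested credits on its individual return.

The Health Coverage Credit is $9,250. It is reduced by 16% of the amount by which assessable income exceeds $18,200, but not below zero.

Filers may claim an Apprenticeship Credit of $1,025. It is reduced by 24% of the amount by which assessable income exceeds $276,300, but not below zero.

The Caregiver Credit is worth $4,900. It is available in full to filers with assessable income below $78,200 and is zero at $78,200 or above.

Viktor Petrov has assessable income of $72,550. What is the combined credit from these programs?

$6,479

Health Coverage Credit: 16% of the $54,350 excess over $18,200 is $8,696; credit = $9,250 − $8,696 = $554.
Apprenticeship Credit: $72,550 is at or below the $276,300 threshold, so the full $1,025 applies.
Caregiver Credit: $72,550 is below the $78,200 cutoff, so the full $4,900 applies.
Total: $554 + $1,025 + $4,900 = $6,479.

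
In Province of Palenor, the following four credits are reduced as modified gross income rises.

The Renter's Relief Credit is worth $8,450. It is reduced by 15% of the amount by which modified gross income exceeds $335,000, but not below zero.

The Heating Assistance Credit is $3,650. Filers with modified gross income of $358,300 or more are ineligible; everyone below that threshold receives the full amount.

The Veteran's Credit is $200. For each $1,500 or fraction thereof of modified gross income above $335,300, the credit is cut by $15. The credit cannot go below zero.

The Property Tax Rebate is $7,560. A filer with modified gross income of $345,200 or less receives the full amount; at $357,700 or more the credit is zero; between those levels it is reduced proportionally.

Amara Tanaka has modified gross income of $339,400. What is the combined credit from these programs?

$19,155

Renter's Relief Credit: 15% of the $4,400 excess over $335,000 is $660; credit = $8,450 − $660 = $7,790.
Heating Assistance Credit: $339,400 is below the $358,300 cutoff, so the full $3,650 applies.
Veteran's Credit: income exceeds $335,300 by $4,100, which is 3 full-or-partial $1,500 increments; reduction = 3 × $15 = $45, leaving $155.
Property Tax Rebate: $339,400 is at or below the $345,200 threshold, so the full $7,560 applies.
Total: $7,790 + $3,650 + $155 + $7,560 = $19,155.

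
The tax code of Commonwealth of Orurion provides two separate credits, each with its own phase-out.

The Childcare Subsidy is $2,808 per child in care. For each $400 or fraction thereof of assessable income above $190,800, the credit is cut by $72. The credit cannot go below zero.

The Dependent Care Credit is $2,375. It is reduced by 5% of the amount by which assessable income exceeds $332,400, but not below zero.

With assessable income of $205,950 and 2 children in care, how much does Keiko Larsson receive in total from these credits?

Childcare Subsidy: base = 2 × $2,808 = $5,616. income exceeds $190,800 by $15,150, which is 38 full-or-partial $400 increments; reduction = 38 × $72 = $2,736, leaving $2,880.
Dependent Care Credit: $205,950 is at or below the $332,400 threshold, so the full $2,375 applies.
Total: $2,880 + $2,375 = $5,255.

$5,255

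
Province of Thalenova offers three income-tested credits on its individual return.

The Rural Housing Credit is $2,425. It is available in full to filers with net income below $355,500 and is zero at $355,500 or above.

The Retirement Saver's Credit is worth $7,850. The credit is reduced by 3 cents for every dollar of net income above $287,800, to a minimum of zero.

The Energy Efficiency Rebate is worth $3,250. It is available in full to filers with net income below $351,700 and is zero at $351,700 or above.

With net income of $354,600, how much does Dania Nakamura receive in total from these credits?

Rural Housing Credit: $354,600 is below the $355,500 cutoff, so the full $2,425 applies.
Retirement Saver's Credit: 3% of the $66,800 excess over $287,800 is $2,004; credit = $7,850 − $2,004 = $5,846.
Energy Efficiency Rebate: $354,600 meets or exceeds the $351,700 cutoff, so the credit is $0.
Total: $2,425 + $5,846 + $0 = $8,271.

$8,271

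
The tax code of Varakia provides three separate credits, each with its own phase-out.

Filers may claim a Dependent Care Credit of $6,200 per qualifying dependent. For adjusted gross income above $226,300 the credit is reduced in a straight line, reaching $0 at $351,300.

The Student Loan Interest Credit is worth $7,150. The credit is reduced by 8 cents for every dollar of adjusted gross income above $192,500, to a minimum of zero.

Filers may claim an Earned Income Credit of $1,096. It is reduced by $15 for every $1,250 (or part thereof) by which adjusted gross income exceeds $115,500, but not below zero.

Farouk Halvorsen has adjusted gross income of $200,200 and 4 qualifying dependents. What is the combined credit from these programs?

$31,410

Dependent Care Credit: base = 4 × $6,200 = $24,800. $200,200 is at or below the $226,300 threshold, so the full $24,800 applies.
Student Loan Interest Credit: 8% of the $7,700 excess over $192,500 is $616; credit = $7,150 − $616 = $6,534.
Earned Income Credit: income exceeds $115,500 by $84,700, which is 68 full-or-partial $1,250 increments; reduction = 68 × $15 = $1,020, leaving $76.
Total: $24,800 + $6,534 + $76 = $31,410.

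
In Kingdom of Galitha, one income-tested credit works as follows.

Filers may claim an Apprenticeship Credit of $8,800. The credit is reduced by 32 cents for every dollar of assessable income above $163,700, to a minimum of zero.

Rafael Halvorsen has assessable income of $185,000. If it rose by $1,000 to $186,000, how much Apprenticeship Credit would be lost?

At $185,000 — 32% of the $21,300 excess over $163,700 is $6,816; credit = $8,800 − $6,816 = $1,984.
At $186,000 — 32% of the $22,300 excess over $163,700 is $7,136; credit = $8,800 − $7,136 = $1,664.
Lost: $1,984 − $1,664 = $320.

$320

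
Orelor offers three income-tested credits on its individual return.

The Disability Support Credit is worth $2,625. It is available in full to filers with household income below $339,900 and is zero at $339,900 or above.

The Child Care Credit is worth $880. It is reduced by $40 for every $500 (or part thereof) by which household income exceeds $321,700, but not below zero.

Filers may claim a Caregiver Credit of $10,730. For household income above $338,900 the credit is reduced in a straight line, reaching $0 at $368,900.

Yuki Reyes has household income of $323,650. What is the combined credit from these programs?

$14,075

Disability Support Credit: $323,650 is below the $339,900 cutoff, so the full $2,625 applies.
Child Care Credit: income exceeds $321,700 by $1,950, which is 4 full-or-partial $500 increments; reduction = 4 × $40 = $160, leaving $720.
Caregiver Credit: $323,650 is at or below the $338,900 threshold, so the full $10,730 applies.
Total: $2,625 + $720 + $10,730 = $14,075.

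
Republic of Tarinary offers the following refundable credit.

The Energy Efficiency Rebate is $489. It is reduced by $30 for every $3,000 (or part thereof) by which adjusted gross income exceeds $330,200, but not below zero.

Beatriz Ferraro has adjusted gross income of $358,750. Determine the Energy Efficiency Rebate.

Energy Efficiency Rebate: income exceeds $330,200 by $28,550, which is 10 full-or-partial $3,000 increments; reduction = 10 × $30 = $300, leaving $189.

$189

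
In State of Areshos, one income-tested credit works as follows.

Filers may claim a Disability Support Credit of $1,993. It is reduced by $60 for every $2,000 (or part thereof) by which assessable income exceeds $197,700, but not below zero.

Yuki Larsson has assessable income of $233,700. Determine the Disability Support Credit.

$913

Disability Support Credit: income exceeds $197,700 by $36,000, which is 18 full-or-partial $2,000 increments; reduction = 18 × $60 = $1,080, leaving $913.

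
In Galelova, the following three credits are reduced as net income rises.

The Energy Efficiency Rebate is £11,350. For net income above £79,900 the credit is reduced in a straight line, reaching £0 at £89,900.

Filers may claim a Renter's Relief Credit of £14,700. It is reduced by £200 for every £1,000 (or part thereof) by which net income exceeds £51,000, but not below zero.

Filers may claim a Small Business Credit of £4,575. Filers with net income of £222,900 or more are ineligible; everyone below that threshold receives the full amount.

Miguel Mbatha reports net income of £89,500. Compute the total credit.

£11,929

Energy Efficiency Rebate: £89,500 is £9,600 into a £10,000 phase-out range, leaving 400/10,000 of the credit: £11,350 × 400/10,000 = £454.
Renter's Relief Credit: income exceeds £51,000 by £38,500, which is 39 full-or-partial £1,000 increments; reduction = 39 × £200 = £7,800, leaving £6,900.
Small Business Credit: £89,500 is below the £222,900 cutoff, so the full £4,575 applies.
Total: £454 + £6,900 + £4,575 = £11,929.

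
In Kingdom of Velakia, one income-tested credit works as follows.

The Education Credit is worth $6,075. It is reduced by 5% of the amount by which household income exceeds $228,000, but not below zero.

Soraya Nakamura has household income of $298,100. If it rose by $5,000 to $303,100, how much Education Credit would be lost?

$250

At $298,100 — 5% of the $70,100 excess over $228,000 is $3,505; credit = $6,075 − $3,505 = $2,570.
At $303,100 — 5% of the $75,100 excess over $228,000 is $3,755; credit = $6,075 − $3,755 = $2,320.
Lost: $2,570 − $2,320 = $250.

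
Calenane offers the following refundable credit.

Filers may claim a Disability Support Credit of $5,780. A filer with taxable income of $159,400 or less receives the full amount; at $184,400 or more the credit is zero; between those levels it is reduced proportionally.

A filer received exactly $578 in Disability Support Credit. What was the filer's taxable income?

$578 is 578/5,780 of the full $5,780, so 5,202/5,780 of the $25,000 range has been used: income = $159,400 + $25,000 × 5,202/5,780 = $181,900.

$181,900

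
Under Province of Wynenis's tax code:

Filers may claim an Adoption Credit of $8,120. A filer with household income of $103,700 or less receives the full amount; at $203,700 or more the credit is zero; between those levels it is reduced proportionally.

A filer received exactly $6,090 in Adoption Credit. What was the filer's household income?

$6,090 is 6,090/8,120 of the full $8,120, so 2,030/8,120 of the $100,000 range has been used: income = $103,700 + $100,000 × 2,030/8,120 = $128,700.

$128,700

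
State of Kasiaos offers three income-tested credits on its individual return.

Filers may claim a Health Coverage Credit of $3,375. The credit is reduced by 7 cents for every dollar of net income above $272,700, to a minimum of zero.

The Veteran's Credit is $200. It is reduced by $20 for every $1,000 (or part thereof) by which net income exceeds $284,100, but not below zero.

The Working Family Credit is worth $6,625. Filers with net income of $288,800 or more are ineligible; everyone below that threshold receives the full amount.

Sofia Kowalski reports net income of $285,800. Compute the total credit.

$9,243

Health Coverage Credit: 7% of the $13,100 excess over $272,700 is $917; credit = $3,375 − $917 = $2,458.
Veteran's Credit: income exceeds $284,100 by $1,700, which is 2 full-or-partial $1,000 increments; reduction = 2 × $20 = $40, leaving $160.
Working Family Credit: $285,800 is below the $288,800 cutoff, so the full $6,625 applies.
Total: $2,458 + $160 + $6,625 = $9,243.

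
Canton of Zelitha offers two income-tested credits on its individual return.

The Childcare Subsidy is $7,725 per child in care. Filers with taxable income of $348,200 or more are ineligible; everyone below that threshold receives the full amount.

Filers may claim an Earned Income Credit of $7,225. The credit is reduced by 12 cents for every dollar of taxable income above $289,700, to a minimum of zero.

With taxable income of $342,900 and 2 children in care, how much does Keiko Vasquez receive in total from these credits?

$16,291

Childcare Subsidy: base = 2 × $7,725 = $15,450. $342,900 is below the $348,200 cutoff, so the full $15,450 applies.
Earned Income Credit: 12% of the $53,200 excess over $289,700 is $6,384; credit = $7,225 − $6,384 = $841.
Total: $15,450 + $841 = $16,291.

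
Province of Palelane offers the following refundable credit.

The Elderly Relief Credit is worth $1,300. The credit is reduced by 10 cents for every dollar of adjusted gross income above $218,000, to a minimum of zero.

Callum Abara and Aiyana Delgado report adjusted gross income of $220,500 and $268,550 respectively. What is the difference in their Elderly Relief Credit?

$1,050

Callum ($220,500): Elderly Relief Credit: 10% of the $2,500 excess over $218,000 is $250; credit = $1,300 − $250 = $1,050.
Aiyana ($268,550): Elderly Relief Credit: 10% of the $50,550 excess over $218,000 is $5,055 ≥ base, so the credit is $0.
Difference: |$1,050 − $0| = $1,050.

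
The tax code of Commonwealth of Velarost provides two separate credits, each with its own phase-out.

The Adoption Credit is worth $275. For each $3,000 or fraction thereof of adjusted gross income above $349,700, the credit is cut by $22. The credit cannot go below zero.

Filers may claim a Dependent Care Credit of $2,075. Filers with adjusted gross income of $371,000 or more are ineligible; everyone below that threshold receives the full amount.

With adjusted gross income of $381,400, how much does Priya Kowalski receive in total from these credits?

Adoption Credit: income exceeds $349,700 by $31,700, which is 11 full-or-partial $3,000 increments; reduction = 11 × $22 = $242, leaving $33.
Dependent Care Credit: $381,400 meets or exceeds the $371,000 cutoff, so the credit is $0.
Total: $33 + $0 = $33.

$33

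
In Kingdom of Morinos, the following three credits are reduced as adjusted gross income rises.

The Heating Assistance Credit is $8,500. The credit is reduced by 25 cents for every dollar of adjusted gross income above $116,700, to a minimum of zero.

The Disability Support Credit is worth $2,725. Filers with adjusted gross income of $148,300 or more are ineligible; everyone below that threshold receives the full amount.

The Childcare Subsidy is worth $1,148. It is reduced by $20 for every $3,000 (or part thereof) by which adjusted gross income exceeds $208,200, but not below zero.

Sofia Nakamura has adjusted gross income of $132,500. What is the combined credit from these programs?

$8,423

Heating Assistance Credit: 25% of the $15,800 excess over $116,700 is $3,950; credit = $8,500 − $3,950 = $4,550.
Disability Support Credit: $132,500 is below the $148,300 cutoff, so the full $2,725 applies.
Childcare Subsidy: $132,500 is at or below the $208,200 threshold, so the full $1,148 applies.
Total: $4,550 + $2,725 + $1,148 = $8,423.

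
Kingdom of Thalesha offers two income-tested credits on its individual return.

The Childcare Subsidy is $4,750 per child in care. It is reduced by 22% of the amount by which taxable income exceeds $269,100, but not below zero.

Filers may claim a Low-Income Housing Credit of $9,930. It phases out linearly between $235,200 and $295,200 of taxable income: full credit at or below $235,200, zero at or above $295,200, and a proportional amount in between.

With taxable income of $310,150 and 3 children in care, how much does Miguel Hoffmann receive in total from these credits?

$5,219

Childcare Subsidy: base = 3 × $4,750 = $14,250. 22% of the $41,050 excess over $269,100 is $9,031; credit = $14,250 − $9,031 = $5,219.
Low-Income Housing Credit: $310,150 is at or above $295,200, so the credit is $0.
Total: $5,219 + $0 = $5,219.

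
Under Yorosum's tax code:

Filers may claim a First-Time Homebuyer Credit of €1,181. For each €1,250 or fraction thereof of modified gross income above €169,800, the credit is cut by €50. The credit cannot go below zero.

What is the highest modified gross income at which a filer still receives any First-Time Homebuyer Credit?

€198,550

After 23 increments the reduction is 23 × €50 = €1,150, leaving €31; one more increment wipes it out. Increment 23 ends at excess 23 × €1,250 = €28,750, so the highest qualifying income is €169,800 + €28,750 = €198,550.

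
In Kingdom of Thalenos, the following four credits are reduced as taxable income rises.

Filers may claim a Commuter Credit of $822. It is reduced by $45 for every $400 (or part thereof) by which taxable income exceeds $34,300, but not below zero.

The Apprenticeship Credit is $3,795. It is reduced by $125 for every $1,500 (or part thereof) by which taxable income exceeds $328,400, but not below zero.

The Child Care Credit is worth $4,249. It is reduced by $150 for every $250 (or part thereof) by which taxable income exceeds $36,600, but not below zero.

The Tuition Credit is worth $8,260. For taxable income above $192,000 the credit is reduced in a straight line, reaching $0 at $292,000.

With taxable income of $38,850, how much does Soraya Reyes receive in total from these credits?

$15,236

Commuter Credit: income exceeds $34,300 by $4,550, which is 12 full-or-partial $400 increments; reduction = 12 × $45 = $540, leaving $282.
Apprenticeship Credit: $38,850 is at or below the $328,400 threshold, so the full $3,795 applies.
Child Care Credit: income exceeds $36,600 by $2,250, which is 9 full-or-partial $250 increments; reduction = 9 × $150 = $1,350, leaving $2,899.
Tuition Credit: $38,850 is at or below the $192,000 threshold, so the full $8,260 applies.
Total: $282 + $3,795 + $2,899 + $8,260 = $15,236.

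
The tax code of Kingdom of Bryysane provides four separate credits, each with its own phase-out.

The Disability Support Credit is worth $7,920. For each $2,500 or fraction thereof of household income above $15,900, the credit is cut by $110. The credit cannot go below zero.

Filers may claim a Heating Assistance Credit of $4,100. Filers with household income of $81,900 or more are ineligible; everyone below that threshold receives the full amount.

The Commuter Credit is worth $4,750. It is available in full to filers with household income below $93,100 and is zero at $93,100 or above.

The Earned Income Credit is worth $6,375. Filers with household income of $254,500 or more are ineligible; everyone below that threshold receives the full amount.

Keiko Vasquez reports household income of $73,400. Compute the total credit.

Disability Support Credit: income exceeds $15,900 by $57,500, which is 23 full-or-partial $2,500 increments; reduction = 23 × $110 = $2,530, leaving $5,390.
Heating Assistance Credit: $73,400 is below the $81,900 cutoff, so the full $4,100 applies.
Commuter Credit: $73,400 is below the $93,100 cutoff, so the full $4,750 applies.
Earned Income Credit: $73,400 is below the $254,500 cutoff, so the full $6,375 applies.
Total: $5,390 + $4,100 + $4,750 + $6,375 = $20,615.

$20,615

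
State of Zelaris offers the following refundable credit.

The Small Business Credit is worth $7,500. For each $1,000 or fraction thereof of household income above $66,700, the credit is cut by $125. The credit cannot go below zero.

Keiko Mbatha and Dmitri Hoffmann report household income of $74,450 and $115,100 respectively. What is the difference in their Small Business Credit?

$5,125

Keiko ($74,450): Small Business Credit: income exceeds $66,700 by $7,750, which is 8 full-or-partial $1,000 increments; reduction = 8 × $125 = $1,000, leaving $6,500.
Dmitri ($115,100): Small Business Credit: income exceeds $66,700 by $48,400, which is 49 full-or-partial $1,000 increments; reduction = 49 × $125 = $6,125, leaving $1,375.
Difference: |$6,500 − $1,375| = $5,125.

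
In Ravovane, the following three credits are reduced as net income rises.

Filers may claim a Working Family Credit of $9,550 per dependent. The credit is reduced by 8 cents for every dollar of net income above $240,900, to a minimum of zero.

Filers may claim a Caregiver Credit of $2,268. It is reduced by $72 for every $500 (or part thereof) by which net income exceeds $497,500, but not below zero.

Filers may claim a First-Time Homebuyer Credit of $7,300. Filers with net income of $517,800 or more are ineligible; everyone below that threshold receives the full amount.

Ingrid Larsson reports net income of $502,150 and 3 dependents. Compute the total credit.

Working Family Credit: base = 3 × $9,550 = $28,650. 8% of the $261,250 excess over $240,900 is $20,900; credit = $28,650 − $20,900 = $7,750.
Caregiver Credit: income exceeds $497,500 by $4,650, which is 10 full-or-partial $500 increments; reduction = 10 × $72 = $720, leaving $1,548.
First-Time Homebuyer Credit: $502,150 is below the $517,800 cutoff, so the full $7,300 applies.
Total: $7,750 + $1,548 + $7,300 = $16,598.

$16,598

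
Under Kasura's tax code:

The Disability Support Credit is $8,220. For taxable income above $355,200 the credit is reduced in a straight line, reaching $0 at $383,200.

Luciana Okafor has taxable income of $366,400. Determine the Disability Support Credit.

Disability Support Credit: $366,400 is $11,200 into a $28,000 phase-out range, leaving 16,800/28,000 of the credit: $8,220 × 16,800/28,000 = $4,932.

$4,932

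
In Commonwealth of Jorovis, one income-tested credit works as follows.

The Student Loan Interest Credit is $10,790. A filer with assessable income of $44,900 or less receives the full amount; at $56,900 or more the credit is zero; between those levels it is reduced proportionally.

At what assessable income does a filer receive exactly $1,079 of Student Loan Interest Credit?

$1,079 is 1,079/10,790 of the full $10,790, so 9,711/10,790 of the $12,000 range has been used: income = $44,900 + $12,000 × 9,711/10,790 = $55,700.

$55,700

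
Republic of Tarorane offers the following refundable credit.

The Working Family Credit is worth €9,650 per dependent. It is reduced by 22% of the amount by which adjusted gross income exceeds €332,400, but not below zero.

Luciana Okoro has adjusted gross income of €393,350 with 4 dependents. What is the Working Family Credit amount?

Working Family Credit: base = 4 × €9,650 = €38,600. 22% of the €60,950 excess over €332,400 is €13,409; credit = €38,600 − €13,409 = €25,191.

€25,191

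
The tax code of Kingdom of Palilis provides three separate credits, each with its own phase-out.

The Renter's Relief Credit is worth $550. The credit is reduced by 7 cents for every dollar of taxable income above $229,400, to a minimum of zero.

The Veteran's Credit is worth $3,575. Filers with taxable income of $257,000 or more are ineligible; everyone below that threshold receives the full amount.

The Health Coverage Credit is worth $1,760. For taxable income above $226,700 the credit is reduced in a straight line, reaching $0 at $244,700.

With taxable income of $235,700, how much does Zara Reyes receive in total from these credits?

Renter's Relief Credit: 7% of the $6,300 excess over $229,400 is $441; credit = $550 − $441 = $109.
Veteran's Credit: $235,700 is below the $257,000 cutoff, so the full $3,575 applies.
Health Coverage Credit: $235,700 is $9,000 into a $18,000 phase-out range, leaving 9,000/18,000 of the credit: $1,760 × 9,000/18,000 = $880.
Total: $109 + $3,575 + $880 = $4,564.

$4,564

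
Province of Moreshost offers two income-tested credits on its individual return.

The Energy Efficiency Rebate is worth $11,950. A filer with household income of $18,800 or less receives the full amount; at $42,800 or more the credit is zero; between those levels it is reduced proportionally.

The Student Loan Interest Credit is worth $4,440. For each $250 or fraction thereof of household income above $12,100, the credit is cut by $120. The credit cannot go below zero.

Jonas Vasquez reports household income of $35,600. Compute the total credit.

$3,585

Energy Efficiency Rebate: $35,600 is $16,800 into a $24,000 phase-out range, leaving 7,200/24,000 of the credit: $11,950 × 7,200/24,000 = $3,585.
Student Loan Interest Credit: income exceeds $12,100 by $23,500 → 94 increments × $120 = $11,280 ≥ base, so the credit is $0.
Total: $3,585 + $0 = $3,585.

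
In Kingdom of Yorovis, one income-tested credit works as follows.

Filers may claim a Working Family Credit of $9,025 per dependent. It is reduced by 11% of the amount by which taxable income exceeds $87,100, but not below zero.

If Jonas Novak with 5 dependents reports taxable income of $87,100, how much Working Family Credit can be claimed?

Working Family Credit: base = 5 × $9,025 = $45,125. $87,100 is at or below the $87,100 threshold, so the full $45,125 applies.

$45,125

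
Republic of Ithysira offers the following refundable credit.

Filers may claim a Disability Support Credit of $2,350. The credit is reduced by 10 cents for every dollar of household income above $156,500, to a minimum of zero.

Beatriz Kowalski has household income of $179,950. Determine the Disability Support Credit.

Disability Support Credit: 10% of the $23,450 excess over $156,500 is $2,345; credit = $2,350 − $2,345 = $5.

$5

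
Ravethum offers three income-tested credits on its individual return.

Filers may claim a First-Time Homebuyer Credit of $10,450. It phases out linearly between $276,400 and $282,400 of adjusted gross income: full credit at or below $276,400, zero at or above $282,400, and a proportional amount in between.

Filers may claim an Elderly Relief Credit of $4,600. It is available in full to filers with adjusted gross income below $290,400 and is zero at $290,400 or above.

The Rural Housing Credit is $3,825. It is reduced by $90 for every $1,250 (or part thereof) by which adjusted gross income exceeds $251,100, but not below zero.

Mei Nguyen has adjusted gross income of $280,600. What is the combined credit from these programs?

First-Time Homebuyer Credit: $280,600 is $4,200 into a $6,000 phase-out range, leaving 1,800/6,000 of the credit: $10,450 × 1,800/6,000 = $3,135.
Elderly Relief Credit: $280,600 is below the $290,400 cutoff, so the full $4,600 applies.
Rural Housing Credit: income exceeds $251,100 by $29,500, which is 24 full-or-partial $1,250 increments; reduction = 24 × $90 = $2,160, leaving $1,665.
Total: $3,135 + $4,600 + $1,665 = $9,400.

$9,400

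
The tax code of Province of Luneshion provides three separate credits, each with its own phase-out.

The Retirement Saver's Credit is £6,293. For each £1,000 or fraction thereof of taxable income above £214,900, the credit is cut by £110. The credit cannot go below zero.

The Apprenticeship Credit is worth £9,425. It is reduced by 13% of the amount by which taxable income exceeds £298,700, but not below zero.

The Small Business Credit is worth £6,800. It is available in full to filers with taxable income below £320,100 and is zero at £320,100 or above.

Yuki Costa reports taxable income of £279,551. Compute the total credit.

Retirement Saver's Credit: income exceeds £214,900 by £64,651 → 65 increments × £110 = £7,150 ≥ base, so the credit is £0.
Apprenticeship Credit: £279,551 is at or below the £298,700 threshold, so the full £9,425 applies.
Small Business Credit: £279,551 is below the £320,100 cutoff, so the full £6,800 applies.
Total: £0 + £9,425 + £6,800 = £16,225.

£16,225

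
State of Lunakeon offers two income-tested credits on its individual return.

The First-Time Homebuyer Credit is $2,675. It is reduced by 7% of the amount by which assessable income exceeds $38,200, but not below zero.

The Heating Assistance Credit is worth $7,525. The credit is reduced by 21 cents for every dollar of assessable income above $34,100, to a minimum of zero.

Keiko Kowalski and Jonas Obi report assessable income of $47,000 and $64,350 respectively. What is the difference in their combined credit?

Keiko ($47,000): First-Time Homebuyer Credit: 7% of the $8,800 excess over $38,200 is $616; credit = $2,675 − $616 = $2,059. Heating Assistance Credit: 21% of the $12,900 excess over $34,100 is $2,709; credit = $7,525 − $2,709 = $4,816. total $2,059 + $4,816 = $6,875
Jonas ($64,350): First-Time Homebuyer Credit: 7% of the $26,150 excess over $38,200 is $1,830.50; credit = $2,675 − $1,830.50 = $844.50. Heating Assistance Credit: 21% of the $30,250 excess over $34,100 is $6,352.50; credit = $7,525 − $6,352.50 = $1,172.50. total $844.50 + $1,172.50 = $2,017
Difference: |$6,875 − $2,017| = $4,858.

$4,858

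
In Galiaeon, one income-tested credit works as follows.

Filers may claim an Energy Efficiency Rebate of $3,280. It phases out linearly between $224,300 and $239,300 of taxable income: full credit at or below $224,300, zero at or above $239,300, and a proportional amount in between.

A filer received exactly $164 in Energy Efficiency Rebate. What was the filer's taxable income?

$238,550

$164 is 164/3,280 of the full $3,280, so 3,116/3,280 of the $15,000 range has been used: income = $224,300 + $15,000 × 3,116/3,280 = $238,550.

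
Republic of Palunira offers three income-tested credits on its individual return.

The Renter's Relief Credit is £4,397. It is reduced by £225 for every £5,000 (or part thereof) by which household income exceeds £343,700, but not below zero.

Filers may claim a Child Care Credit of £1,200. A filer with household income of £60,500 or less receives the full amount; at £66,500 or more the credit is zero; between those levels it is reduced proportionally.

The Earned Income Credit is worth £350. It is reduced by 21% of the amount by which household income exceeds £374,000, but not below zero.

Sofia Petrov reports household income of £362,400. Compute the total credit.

£3,847

Renter's Relief Credit: income exceeds £343,700 by £18,700, which is 4 full-or-partial £5,000 increments; reduction = 4 × £225 = £900, leaving £3,497.
Child Care Credit: £362,400 is at or above £66,500, so the credit is £0.
Earned Income Credit: £362,400 is at or below the £374,000 threshold, so the full £350 applies.
Total: £3,497 + £0 + £350 = £3,847.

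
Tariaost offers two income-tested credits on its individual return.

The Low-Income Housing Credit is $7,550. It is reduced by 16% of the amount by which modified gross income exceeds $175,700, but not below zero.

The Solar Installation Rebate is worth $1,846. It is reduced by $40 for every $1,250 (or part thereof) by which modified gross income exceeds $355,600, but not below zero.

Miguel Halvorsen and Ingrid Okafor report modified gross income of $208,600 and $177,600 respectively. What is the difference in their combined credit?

$4,960

Miguel ($208,600): Low-Income Housing Credit: 16% of the $32,900 excess over $175,700 is $5,264; credit = $7,550 − $5,264 = $2,286. Solar Installation Rebate: $208,600 is at or below the $355,600 threshold, so the full $1,846 applies. total $2,286 + $1,846 = $4,132
Ingrid ($177,600): Low-Income Housing Credit: 16% of the $1,900 excess over $175,700 is $304; credit = $7,550 − $304 = $7,246. Solar Installation Rebate: $177,600 is at or below the $355,600 threshold, so the full $1,846 applies. total $7,246 + $1,846 = $9,092
Difference: |$4,132 − $9,092| = $4,960.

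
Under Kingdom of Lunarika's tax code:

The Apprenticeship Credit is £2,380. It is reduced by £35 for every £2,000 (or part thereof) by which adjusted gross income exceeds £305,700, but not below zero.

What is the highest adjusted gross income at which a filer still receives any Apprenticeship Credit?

£439,700

After 67 increments the reduction is 67 × £35 = £2,345, leaving £35; one more increment wipes it out. Increment 67 ends at excess 67 × £2,000 = £134,000, so the highest qualifying income is £305,700 + £134,000 = £439,700.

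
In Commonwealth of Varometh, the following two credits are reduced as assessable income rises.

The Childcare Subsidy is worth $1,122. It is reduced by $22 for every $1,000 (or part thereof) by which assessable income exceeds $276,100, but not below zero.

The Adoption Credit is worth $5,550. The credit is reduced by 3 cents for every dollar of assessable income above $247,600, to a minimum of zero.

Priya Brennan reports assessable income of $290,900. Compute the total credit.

$5,043

Childcare Subsidy: income exceeds $276,100 by $14,800, which is 15 full-or-partial $1,000 increments; reduction = 15 × $22 = $330, leaving $792.
Adoption Credit: 3% of the $43,300 excess over $247,600 is $1,299; credit = $5,550 − $1,299 = $4,251.
Total: $792 + $4,251 = $5,043.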